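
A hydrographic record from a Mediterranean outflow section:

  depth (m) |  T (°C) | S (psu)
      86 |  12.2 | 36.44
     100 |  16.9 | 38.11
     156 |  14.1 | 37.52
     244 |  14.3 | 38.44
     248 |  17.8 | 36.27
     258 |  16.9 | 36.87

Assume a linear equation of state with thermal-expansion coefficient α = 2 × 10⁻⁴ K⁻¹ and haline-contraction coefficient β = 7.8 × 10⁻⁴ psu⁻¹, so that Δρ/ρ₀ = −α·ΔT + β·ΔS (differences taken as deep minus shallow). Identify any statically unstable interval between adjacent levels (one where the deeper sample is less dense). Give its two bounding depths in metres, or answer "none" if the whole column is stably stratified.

Evaluate Δρ/ρ₀ = −αΔT + βΔS across each adjacent pair:
  86–100 m: −αΔT+βΔS = −(2 × 10⁻⁴)(+4.7)+(7.8 × 10⁻⁴)(+1.67) = 3.6 × 10⁻⁴ → stable
  100–156 m: −αΔT+βΔS = −(2 × 10⁻⁴)(-2.8)+(7.8 × 10⁻⁴)(-0.59) = 1.0 × 10⁻⁴ → stable
  156–244 m: −αΔT+βΔS = −(2 × 10⁻⁴)(+0.2)+(7.8 × 10⁻⁴)(+0.92) = 6.8 × 10⁻⁴ → stable
  244–248 m: −αΔT+βΔS = −(2 × 10⁻⁴)(+3.5)+(7.8 × 10⁻⁴)(-2.17) = -2.4 × 10⁻³ → UNSTABLE
  248–258 m: −αΔT+βΔS = −(2 × 10⁻⁴)(-0.9)+(7.8 × 10⁻⁴)(+0.60) = 6.5 × 10⁻⁴ → stable
The 244–248 m interval has Δρ < 0: lighter water underlies denser water.

244–248 m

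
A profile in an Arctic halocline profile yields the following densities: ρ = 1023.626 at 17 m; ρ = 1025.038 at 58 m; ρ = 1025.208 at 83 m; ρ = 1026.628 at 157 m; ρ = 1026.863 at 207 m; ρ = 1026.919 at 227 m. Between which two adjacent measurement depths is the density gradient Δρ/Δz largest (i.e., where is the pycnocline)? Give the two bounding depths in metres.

Compute the density gradient over each adjacent pair:
  17–58 m: Δρ/Δz = 1.412/41 = 0.034 kg m⁻⁴
  58–83 m: Δρ/Δz = 0.170/25 = 6.8 × 10⁻³ kg m⁻⁴
  83–157 m: Δρ/Δz = 1.420/74 = 0.019 kg m⁻⁴
  157–207 m: Δρ/Δz = 0.235/50 = 4.7 × 10⁻³ kg m⁻⁴
  207–227 m: Δρ/Δz = 0.056/20 = 2.8 × 10⁻³ kg m⁻⁴
The largest gradient is in the 17–58 m interval — the pycnocline.

17–58 m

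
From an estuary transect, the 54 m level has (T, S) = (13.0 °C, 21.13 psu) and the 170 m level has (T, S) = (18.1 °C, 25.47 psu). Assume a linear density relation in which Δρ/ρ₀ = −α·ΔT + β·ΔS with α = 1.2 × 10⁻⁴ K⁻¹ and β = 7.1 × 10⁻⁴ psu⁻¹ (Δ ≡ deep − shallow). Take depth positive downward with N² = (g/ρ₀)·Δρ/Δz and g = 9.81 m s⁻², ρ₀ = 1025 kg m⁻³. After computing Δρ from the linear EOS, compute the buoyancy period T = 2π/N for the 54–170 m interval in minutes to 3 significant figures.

ΔT = +5.1 K, ΔS = +4.34 psu (deep − shallow).
Δρ/ρ₀ = −αΔT + βΔS = -6.12 × 10⁻⁴ + 3.0814 × 10⁻³ = 2.4694 × 10⁻³, so Δρ ≈ 2.531 kg m⁻³.
N² = (g/ρ₀)·Δρ/Δz = g·(Δρ/ρ₀)/Δz = 9.81 × 2.4694 × 10⁻³ / 116 = 2.0883 × 10⁻⁴ s⁻².
N = √(2.0883 × 10⁻⁴) = 0.014451 rad s⁻¹ → T = 2π/N = 434.79 s = 7.2465 min ≈ 7.25 min.

7.25 min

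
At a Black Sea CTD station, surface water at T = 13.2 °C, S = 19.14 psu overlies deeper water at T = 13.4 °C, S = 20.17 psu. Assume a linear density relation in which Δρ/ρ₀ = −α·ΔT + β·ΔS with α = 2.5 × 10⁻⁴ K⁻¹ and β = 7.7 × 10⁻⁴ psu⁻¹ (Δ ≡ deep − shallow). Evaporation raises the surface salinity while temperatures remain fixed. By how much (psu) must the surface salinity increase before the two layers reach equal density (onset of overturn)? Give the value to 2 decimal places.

Neutral buoyancy requires −α(T_deep − T_surf) + β(S_deep − S_surf′) = 0.
S_surf′ = S_deep − (α/β)·ΔT = 20.17 − (2.5 × 10⁻⁴/7.7 × 10⁻⁴)·(+0.2) = 20.1051 psu.
Increase required: 20.1051 − 19.14 = 0.9651 psu.

0.97 psu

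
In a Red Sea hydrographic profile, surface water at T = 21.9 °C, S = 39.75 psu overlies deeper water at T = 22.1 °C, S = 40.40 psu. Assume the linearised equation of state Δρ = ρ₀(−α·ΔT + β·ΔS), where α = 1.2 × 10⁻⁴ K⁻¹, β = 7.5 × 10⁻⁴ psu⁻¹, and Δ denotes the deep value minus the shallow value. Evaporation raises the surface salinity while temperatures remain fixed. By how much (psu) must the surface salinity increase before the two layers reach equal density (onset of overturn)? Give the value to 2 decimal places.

Neutral buoyancy requires −α(T_deep − T_surf) + β(S_deep − S_surf′) = 0.
S_surf′ = S_deep − (α/β)·ΔT = 40.40 − (1.2 × 10⁻⁴/7.5 × 10⁻⁴)·(+0.2) = 40.3680 psu.
Increase required: 40.3680 − 39.75 = 0.6180 psu.

0.62 psu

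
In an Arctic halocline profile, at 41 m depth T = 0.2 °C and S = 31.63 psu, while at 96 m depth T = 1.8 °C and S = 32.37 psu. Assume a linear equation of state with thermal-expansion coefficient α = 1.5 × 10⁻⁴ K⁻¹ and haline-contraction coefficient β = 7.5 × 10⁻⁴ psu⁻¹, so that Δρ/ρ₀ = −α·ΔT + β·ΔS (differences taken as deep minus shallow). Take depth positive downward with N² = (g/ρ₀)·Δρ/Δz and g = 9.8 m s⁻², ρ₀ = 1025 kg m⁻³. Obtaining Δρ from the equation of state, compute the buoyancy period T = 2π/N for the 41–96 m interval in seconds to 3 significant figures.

ΔT = +1.6 K, ΔS = +0.74 psu (deep − shallow).
Δρ/ρ₀ = −αΔT + βΔS = -2.40 × 10⁻⁴ + 5.55 × 10⁻⁴ = 3.15 × 10⁻⁴, so Δρ ≈ 0.3229 kg m⁻³.
N² = (g/ρ₀)·Δρ/Δz = g·(Δρ/ρ₀)/Δz = 9.8 × 3.15 × 10⁻⁴ / 55 = 5.6127 × 10⁻⁵ s⁻².
N = √(5.6127 × 10⁻⁵) = 7.4918 × 10⁻³ rad s⁻¹ → T = 2π/N = 838.67 s ≈ 839 s.

839 s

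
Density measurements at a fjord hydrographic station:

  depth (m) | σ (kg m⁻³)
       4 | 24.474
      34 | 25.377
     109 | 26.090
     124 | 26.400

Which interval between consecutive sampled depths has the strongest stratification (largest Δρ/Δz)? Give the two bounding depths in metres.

Compute the density gradient over each adjacent pair:
  4–34 m: Δρ/Δz = 0.903/30 = 0.030 kg m⁻⁴
  34–109 m: Δρ/Δz = 0.713/75 = 9.5 × 10⁻³ kg m⁻⁴
  109–124 m: Δρ/Δz = 0.310/15 = 0.021 kg m⁻⁴
The largest gradient is in the 4–34 m interval — the pycnocline.

4–34 m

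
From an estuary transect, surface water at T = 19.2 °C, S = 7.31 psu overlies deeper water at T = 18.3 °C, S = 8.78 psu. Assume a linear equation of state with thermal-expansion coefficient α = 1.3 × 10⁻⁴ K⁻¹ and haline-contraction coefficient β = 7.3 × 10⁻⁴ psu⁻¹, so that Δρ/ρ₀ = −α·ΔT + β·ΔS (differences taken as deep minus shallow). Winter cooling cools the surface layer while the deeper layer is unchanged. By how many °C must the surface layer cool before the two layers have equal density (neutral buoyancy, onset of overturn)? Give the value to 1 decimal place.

Neutral buoyancy requires Δρ = 0, i.e. −α(T_deep − T_surf′) + β(S_deep − S_surf) = 0.
T_surf′ = T_deep − (β/α)·ΔS = 18.3 − (7.3 × 10⁻⁴/1.3 × 10⁻⁴)·(+1.47) = 10.045 °C.
Cooling required: 19.2 − (10.045) = 9.155 °C.

9.2 °C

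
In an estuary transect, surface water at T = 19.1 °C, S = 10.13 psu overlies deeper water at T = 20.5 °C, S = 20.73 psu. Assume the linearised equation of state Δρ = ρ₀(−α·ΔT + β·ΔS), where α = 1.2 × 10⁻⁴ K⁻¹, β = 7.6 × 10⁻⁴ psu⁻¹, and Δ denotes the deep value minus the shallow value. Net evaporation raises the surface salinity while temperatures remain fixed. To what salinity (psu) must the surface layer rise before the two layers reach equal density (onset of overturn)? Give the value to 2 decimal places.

Neutral buoyancy requires −α(T_deep − T_surf) + β(S_deep − S_surf′) = 0.
S_surf′ = S_deep − (α/β)·ΔT = 20.73 − (1.2 × 10⁻⁴/7.6 × 10⁻⁴)·(+1.4) = 20.5089 psu.
Increase required: 20.5089 − 10.13 = 10.3789 psu.

20.51 psu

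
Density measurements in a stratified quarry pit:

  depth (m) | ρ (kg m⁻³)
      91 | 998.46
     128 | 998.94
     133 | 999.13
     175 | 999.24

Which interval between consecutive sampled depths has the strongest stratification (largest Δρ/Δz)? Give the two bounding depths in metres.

Compute the density gradient over each adjacent pair:
  91–128 m: Δρ/Δz = 0.48/37 = 0.013 kg m⁻⁴
  128–133 m: Δρ/Δz = 0.19/5 = 0.038 kg m⁻⁴
  133–175 m: Δρ/Δz = 0.11/42 = 2.6 × 10⁻³ kg m⁻⁴
The largest gradient is in the 128–133 m interval — the pycnocline.

128–133 m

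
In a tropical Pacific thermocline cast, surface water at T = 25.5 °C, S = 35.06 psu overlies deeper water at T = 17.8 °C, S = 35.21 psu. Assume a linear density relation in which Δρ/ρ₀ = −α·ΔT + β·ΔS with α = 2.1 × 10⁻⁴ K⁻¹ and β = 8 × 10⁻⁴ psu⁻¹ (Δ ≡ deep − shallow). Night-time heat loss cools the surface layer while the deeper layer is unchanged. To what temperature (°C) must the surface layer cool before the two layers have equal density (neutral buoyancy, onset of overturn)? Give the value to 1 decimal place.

Neutral buoyancy requires Δρ = 0, i.e. −α(T_deep − T_surf′) + β(S_deep − S_surf) = 0.
T_surf′ = T_deep − (β/α)·ΔS = 17.8 − (8 × 10⁻⁴/2.1 × 10⁻⁴)·(+0.15) = 17.229 °C.
Cooling required: 25.5 − (17.229) = 8.271 °C.

17.2 °C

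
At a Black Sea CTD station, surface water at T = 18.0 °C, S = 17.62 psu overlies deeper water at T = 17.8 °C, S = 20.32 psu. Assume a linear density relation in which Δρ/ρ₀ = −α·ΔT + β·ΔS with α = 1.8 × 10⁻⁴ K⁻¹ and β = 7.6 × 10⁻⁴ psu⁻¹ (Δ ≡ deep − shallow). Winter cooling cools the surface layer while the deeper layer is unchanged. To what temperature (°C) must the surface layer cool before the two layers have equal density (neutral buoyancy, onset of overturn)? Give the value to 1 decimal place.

6.4 °C

Neutral buoyancy requires Δρ = 0, i.e. −α(T_deep − T_surf′) + β(S_deep − S_surf) = 0.
T_surf′ = T_deep − (β/α)·ΔS = 17.8 − (7.6 × 10⁻⁴/1.8 × 10⁻⁴)·(+2.70) = 6.400 °C.
Cooling required: 18.0 − (6.400) = 11.600 °C.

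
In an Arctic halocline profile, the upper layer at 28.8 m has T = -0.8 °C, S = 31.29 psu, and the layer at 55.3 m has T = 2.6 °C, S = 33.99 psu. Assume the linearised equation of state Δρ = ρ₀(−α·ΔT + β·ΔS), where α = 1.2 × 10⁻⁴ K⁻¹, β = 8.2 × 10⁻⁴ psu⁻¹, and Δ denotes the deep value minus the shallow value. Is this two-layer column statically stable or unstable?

ΔT = 2.6 − -0.8 = +3.4 K and ΔS = 33.99 − 31.29 = +2.70 psu (deep − shallow).
−αΔT = -4.08 × 10⁻⁴; βΔS = 2.214 × 10⁻³; sum Δρ/ρ₀ = 1.806 × 10⁻³.
Δρ/ρ₀ > 0, so Δρ > 0: deeper water is denser → statically stable.

stable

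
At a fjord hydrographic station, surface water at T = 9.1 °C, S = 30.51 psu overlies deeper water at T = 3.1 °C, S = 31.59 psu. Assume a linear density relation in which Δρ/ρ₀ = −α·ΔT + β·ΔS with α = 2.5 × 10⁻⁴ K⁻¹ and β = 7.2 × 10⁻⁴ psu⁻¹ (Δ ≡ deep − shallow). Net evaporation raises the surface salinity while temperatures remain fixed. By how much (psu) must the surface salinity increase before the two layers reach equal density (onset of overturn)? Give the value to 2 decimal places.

Neutral buoyancy requires −α(T_deep − T_surf) + β(S_deep − S_surf′) = 0.
S_surf′ = S_deep − (α/β)·ΔT = 31.59 − (2.5 × 10⁻⁴/7.2 × 10⁻⁴)·(-6.0) = 33.6733 psu.
Increase required: 33.6733 − 30.51 = 3.1633 psu.

3.16 psu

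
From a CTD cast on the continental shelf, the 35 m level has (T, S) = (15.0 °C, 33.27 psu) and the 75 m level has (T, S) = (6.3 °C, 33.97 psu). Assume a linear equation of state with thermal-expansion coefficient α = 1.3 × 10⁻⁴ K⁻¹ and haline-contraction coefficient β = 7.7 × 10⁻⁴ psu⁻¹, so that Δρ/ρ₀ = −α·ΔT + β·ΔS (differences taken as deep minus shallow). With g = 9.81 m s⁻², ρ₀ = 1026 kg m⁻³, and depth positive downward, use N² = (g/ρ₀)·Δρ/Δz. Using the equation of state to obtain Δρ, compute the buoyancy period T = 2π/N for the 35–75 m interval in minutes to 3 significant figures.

5.17 min

ΔT = -8.7 K, ΔS = +0.70 psu (deep − shallow).
Δρ/ρ₀ = −αΔT + βΔS = 1.131 × 10⁻³ + 5.39 × 10⁻⁴ = 1.67 × 10⁻³, so Δρ ≈ 1.713 kg m⁻³.
N² = (g/ρ₀)·Δρ/Δz = g·(Δρ/ρ₀)/Δz = 9.81 × 1.67 × 10⁻³ / 40 = 4.0957 × 10⁻⁴ s⁻².
N = √(4.0957 × 10⁻⁴) = 0.020238 rad s⁻¹ → T = 2π/N = 310.46 s = 5.1743 min ≈ 5.17 min.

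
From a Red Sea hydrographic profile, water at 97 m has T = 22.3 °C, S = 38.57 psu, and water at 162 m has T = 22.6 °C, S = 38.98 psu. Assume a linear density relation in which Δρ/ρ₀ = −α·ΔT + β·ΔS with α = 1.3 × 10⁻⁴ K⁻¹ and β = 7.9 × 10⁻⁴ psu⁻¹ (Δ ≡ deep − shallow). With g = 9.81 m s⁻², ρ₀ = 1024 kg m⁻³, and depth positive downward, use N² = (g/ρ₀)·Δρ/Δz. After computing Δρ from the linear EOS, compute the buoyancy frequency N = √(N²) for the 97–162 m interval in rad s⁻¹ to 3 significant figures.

ΔT = +0.3 K, ΔS = +0.41 psu (deep − shallow).
Δρ/ρ₀ = −αΔT + βΔS = -3.90 × 10⁻⁵ + 3.239 × 10⁻⁴ = 2.849 × 10⁻⁴, so Δρ ≈ 0.2917 kg m⁻³.
N² = (g/ρ₀)·Δρ/Δz = g·(Δρ/ρ₀)/Δz = 9.81 × 2.849 × 10⁻⁴ / 65 = 4.2998 × 10⁻⁵ s⁻².
N = √(4.2998 × 10⁻⁵) = 6.5573 × 10⁻³ rad s⁻¹ ≈ 6.56 × 10⁻³ rad s⁻¹.

6.56 × 10⁻³ rad s⁻¹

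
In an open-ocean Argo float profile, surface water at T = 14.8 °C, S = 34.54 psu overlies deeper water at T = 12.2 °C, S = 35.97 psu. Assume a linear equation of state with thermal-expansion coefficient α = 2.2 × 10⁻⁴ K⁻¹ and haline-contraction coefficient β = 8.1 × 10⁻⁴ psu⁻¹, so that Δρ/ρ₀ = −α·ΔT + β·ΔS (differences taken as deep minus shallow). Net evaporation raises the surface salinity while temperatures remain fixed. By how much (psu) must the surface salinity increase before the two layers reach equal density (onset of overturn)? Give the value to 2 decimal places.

Neutral buoyancy requires −α(T_deep − T_surf) + β(S_deep − S_surf′) = 0.
S_surf′ = S_deep − (α/β)·ΔT = 35.97 − (2.2 × 10⁻⁴/8.1 × 10⁻⁴)·(-2.6) = 36.6762 psu.
Increase required: 36.6762 − 34.54 = 2.1362 psu.

2.14 psu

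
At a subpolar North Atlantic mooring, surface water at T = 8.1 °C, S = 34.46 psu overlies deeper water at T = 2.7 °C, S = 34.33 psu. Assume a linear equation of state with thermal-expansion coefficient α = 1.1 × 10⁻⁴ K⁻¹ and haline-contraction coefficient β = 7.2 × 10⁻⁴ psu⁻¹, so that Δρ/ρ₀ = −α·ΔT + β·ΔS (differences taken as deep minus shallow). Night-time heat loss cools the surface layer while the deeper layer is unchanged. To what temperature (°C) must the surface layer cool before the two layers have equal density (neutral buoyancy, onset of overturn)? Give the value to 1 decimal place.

3.6 °C

Neutral buoyancy requires Δρ = 0, i.e. −α(T_deep − T_surf′) + β(S_deep − S_surf) = 0.
T_surf′ = T_deep − (β/α)·ΔS = 2.7 − (7.2 × 10⁻⁴/1.1 × 10⁻⁴)·(-0.13) = 3.551 °C.
Cooling required: 8.1 − (3.551) = 4.549 °C.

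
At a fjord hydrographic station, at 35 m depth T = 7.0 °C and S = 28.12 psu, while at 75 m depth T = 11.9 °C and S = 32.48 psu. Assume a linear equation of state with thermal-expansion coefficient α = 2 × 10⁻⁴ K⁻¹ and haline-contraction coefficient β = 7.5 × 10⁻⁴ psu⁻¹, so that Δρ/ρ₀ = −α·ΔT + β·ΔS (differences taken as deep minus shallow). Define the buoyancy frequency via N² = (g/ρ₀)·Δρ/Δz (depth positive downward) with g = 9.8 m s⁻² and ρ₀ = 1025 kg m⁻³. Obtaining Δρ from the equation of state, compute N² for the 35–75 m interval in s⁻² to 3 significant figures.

5.61 × 10⁻⁴ s⁻²

ΔT = +4.9 K, ΔS = +4.36 psu (deep − shallow).
Δρ/ρ₀ = −αΔT + βΔS = -9.80 × 10⁻⁴ + 3.27 × 10⁻³ = 2.29 × 10⁻³, so Δρ ≈ 2.347 kg m⁻³.
N² = (g/ρ₀)·Δρ/Δz = g·(Δρ/ρ₀)/Δz = 9.8 × 2.29 × 10⁻³ / 40 = 5.6105 × 10⁻⁴ s⁻² ≈ 5.61 × 10⁻⁴ s⁻².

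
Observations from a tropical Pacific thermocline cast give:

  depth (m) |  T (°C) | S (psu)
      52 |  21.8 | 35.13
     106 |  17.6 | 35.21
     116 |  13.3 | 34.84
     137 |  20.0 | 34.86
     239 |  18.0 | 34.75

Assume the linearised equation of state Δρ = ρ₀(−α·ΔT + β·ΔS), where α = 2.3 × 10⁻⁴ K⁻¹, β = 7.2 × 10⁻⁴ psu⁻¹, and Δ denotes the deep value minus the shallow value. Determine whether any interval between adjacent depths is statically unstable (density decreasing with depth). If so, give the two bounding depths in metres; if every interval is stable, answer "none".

Evaluate Δρ/ρ₀ = −αΔT + βΔS across each adjacent pair:
  52–106 m: −αΔT+βΔS = −(2.3 × 10⁻⁴)(-4.2)+(7.2 × 10⁻⁴)(+0.08) = 1.0 × 10⁻³ → stable
  106–116 m: −αΔT+βΔS = −(2.3 × 10⁻⁴)(-4.3)+(7.2 × 10⁻⁴)(-0.37) = 7.2 × 10⁻⁴ → stable
  116–137 m: −αΔT+βΔS = −(2.3 × 10⁻⁴)(+6.7)+(7.2 × 10⁻⁴)(+0.02) = -1.5 × 10⁻³ → UNSTABLE
  137–239 m: −αΔT+βΔS = −(2.3 × 10⁻⁴)(-2.0)+(7.2 × 10⁻⁴)(-0.11) = 3.8 × 10⁻⁴ → stable
The 116–137 m interval has Δρ < 0: lighter water underlies denser water.

116–137 m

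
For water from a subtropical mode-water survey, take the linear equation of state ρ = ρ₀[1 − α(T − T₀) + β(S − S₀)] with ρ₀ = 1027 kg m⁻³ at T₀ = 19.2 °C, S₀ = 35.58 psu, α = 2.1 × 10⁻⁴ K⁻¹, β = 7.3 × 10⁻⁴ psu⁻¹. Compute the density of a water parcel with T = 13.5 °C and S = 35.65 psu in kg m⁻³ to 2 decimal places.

T − T₀ = -5.7 K, S − S₀ = +0.07 psu.
Bracket = 1 − α·(-5.7) + β·(+0.07) = 1 + (1.2481 × 10⁻³) = 1.0012481.
ρ = 1027 × 1.0012481 = 1028.28 kg m⁻³.

1028.28 kg m⁻³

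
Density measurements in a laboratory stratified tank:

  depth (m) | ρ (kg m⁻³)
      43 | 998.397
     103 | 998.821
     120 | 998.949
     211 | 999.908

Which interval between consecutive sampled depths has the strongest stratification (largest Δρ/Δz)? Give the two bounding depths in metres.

120–211 m

Compute the density gradient over each adjacent pair:
  43–103 m: Δρ/Δz = 0.424/60 = 7.1 × 10⁻³ kg m⁻⁴
  103–120 m: Δρ/Δz = 0.128/17 = 7.5 × 10⁻³ kg m⁻⁴
  120–211 m: Δρ/Δz = 0.959/91 = 0.011 kg m⁻⁴
The largest gradient is in the 120–211 m interval — the pycnocline.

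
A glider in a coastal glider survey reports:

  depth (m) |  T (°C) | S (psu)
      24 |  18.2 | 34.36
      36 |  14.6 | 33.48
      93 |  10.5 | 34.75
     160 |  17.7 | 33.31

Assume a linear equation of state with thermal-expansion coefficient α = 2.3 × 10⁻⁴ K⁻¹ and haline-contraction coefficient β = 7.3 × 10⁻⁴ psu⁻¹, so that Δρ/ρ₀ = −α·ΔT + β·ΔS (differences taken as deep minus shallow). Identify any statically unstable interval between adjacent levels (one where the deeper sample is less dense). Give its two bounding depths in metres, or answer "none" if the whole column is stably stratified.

93–160 m

Evaluate Δρ/ρ₀ = −αΔT + βΔS across each adjacent pair:
  24–36 m: −αΔT+βΔS = −(2.3 × 10⁻⁴)(-3.6)+(7.3 × 10⁻⁴)(-0.88) = 1.9 × 10⁻⁴ → stable
  36–93 m: −αΔT+βΔS = −(2.3 × 10⁻⁴)(-4.1)+(7.3 × 10⁻⁴)(+1.27) = 1.9 × 10⁻³ → stable
  93–160 m: −αΔT+βΔS = −(2.3 × 10⁻⁴)(+7.2)+(7.3 × 10⁻⁴)(-1.44) = -2.7 × 10⁻³ → UNSTABLE
The 93–160 m interval has Δρ < 0: lighter water underlies denser water.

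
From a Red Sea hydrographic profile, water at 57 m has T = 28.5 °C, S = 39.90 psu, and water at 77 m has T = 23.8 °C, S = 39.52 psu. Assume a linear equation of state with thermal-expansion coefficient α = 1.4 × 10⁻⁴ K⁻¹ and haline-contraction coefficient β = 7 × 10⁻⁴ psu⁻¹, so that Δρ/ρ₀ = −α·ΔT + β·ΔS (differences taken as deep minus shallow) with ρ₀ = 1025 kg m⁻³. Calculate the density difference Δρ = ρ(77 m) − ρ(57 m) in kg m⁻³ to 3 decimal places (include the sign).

ΔT = -4.7 K, ΔS = -0.38 psu (deep − shallow).
Δρ/ρ₀ = −(1.4 × 10⁻⁴)(-4.7) + (7 × 10⁻⁴)(-0.38) = 3.92 × 10⁻⁴.
Δρ = 1025 × (3.92 × 10⁻⁴) = +0.402 kg m⁻³.
Positive Δρ: denser below, stable.

+0.402 kg m⁻³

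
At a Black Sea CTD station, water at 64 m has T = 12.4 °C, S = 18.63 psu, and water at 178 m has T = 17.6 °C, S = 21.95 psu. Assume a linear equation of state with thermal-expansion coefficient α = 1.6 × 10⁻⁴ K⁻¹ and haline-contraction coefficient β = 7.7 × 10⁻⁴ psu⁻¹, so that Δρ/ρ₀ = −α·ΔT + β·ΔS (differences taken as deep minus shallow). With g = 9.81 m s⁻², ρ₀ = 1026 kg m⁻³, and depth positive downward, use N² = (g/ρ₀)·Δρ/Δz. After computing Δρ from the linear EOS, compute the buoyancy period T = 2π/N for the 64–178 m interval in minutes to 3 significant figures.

8.60 min

ΔT = +5.2 K, ΔS = +3.32 psu (deep − shallow).
Δρ/ρ₀ = −αΔT + βΔS = -8.32 × 10⁻⁴ + 2.5564 × 10⁻³ = 1.7244 × 10⁻³, so Δρ ≈ 1.769 kg m⁻³.
N² = (g/ρ₀)·Δρ/Δz = g·(Δρ/ρ₀)/Δz = 9.81 × 1.7244 × 10⁻³ / 114 = 1.4839 × 10⁻⁴ s⁻².
N = √(1.4839 × 10⁻⁴) = 0.012182 rad s⁻¹ → T = 2π/N = 515.78 s = 8.5963 min ≈ 8.60 min.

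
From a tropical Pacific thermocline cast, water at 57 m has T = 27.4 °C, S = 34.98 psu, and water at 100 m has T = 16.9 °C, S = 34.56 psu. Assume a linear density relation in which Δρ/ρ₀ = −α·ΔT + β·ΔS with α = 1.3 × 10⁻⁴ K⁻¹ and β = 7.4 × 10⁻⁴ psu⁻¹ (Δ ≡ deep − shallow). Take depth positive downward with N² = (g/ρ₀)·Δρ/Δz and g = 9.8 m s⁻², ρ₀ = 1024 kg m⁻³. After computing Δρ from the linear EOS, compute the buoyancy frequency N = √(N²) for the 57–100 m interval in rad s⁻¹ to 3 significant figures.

0.0155 rad s⁻¹

ΔT = -10.5 K, ΔS = -0.42 psu (deep − shallow).
Δρ/ρ₀ = −αΔT + βΔS = 1.365 × 10⁻³ − 3.108 × 10⁻⁴ = 1.0542 × 10⁻³, so Δρ ≈ 1.080 kg m⁻³.
N² = (g/ρ₀)·Δρ/Δz = g·(Δρ/ρ₀)/Δz = 9.8 × 1.0542 × 10⁻³ / 43 = 2.4026 × 10⁻⁴ s⁻².
N = √(2.4026 × 10⁻⁴) = 0.015500 rad s⁻¹ ≈ 0.0155 rad s⁻¹.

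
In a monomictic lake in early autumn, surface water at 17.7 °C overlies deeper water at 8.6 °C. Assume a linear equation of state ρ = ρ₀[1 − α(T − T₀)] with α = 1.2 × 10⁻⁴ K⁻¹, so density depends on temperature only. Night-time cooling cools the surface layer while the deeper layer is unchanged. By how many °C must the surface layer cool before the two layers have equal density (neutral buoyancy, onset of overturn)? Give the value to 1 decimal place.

9.1 °C

With temperature the only control, equal density requires T_surf′ = T_deep.
T_surf′ = 8.6 °C.
Cooling required: 17.7 − 8.6 = 9.1 °C.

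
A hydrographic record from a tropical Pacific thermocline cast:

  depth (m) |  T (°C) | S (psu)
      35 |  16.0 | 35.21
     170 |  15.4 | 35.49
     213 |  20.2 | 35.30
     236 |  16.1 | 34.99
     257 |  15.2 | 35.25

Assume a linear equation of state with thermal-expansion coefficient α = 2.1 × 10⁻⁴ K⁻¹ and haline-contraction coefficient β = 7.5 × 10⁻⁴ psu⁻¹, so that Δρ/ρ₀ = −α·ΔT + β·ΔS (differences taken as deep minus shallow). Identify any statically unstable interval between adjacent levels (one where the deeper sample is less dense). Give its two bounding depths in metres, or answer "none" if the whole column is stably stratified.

170–213 m

Evaluate Δρ/ρ₀ = −αΔT + βΔS across each adjacent pair:
  35–170 m: −αΔT+βΔS = −(2.1 × 10⁻⁴)(-0.6)+(7.5 × 10⁻⁴)(+0.28) = 3.4 × 10⁻⁴ → stable
  170–213 m: −αΔT+βΔS = −(2.1 × 10⁻⁴)(+4.8)+(7.5 × 10⁻⁴)(-0.19) = -1.2 × 10⁻³ → UNSTABLE
  213–236 m: −αΔT+βΔS = −(2.1 × 10⁻⁴)(-4.1)+(7.5 × 10⁻⁴)(-0.31) = 6.3 × 10⁻⁴ → stable
  236–257 m: −αΔT+βΔS = −(2.1 × 10⁻⁴)(-0.9)+(7.5 × 10⁻⁴)(+0.26) = 3.8 × 10⁻⁴ → stable
The 170–213 m interval has Δρ < 0: lighter water underlies denser water.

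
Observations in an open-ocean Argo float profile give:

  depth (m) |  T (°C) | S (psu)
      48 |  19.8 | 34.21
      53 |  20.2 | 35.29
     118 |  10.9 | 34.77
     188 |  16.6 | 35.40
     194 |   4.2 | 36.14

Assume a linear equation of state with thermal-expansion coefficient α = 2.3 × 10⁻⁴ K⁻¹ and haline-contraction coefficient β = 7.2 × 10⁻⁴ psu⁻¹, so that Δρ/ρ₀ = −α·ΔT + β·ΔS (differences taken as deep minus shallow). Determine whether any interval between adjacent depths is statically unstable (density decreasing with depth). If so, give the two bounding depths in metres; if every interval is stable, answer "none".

Evaluate Δρ/ρ₀ = −αΔT + βΔS across each adjacent pair:
  48–53 m: −αΔT+βΔS = −(2.3 × 10⁻⁴)(+0.4)+(7.2 × 10⁻⁴)(+1.08) = 6.9 × 10⁻⁴ → stable
  53–118 m: −αΔT+βΔS = −(2.3 × 10⁻⁴)(-9.3)+(7.2 × 10⁻⁴)(-0.52) = 1.8 × 10⁻³ → stable
  118–188 m: −αΔT+βΔS = −(2.3 × 10⁻⁴)(+5.7)+(7.2 × 10⁻⁴)(+0.63) = -8.6 × 10⁻⁴ → UNSTABLE
  188–194 m: −αΔT+βΔS = −(2.3 × 10⁻⁴)(-12.4)+(7.2 × 10⁻⁴)(+0.74) = 3.4 × 10⁻³ → stable
The 118–188 m interval has Δρ < 0: lighter water underlies denser water.

118–188 m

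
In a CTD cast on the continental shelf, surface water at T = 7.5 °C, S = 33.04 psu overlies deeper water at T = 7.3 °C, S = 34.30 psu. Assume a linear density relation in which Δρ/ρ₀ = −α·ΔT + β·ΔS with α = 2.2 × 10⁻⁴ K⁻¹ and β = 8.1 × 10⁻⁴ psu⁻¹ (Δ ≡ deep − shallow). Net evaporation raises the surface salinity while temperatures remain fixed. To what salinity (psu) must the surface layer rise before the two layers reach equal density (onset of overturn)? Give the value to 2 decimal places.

Neutral buoyancy requires −α(T_deep − T_surf) + β(S_deep − S_surf′) = 0.
S_surf′ = S_deep − (α/β)·ΔT = 34.30 − (2.2 × 10⁻⁴/8.1 × 10⁻⁴)·(-0.2) = 34.3543 psu.
Increase required: 34.3543 − 33.04 = 1.3143 psu.

34.35 psu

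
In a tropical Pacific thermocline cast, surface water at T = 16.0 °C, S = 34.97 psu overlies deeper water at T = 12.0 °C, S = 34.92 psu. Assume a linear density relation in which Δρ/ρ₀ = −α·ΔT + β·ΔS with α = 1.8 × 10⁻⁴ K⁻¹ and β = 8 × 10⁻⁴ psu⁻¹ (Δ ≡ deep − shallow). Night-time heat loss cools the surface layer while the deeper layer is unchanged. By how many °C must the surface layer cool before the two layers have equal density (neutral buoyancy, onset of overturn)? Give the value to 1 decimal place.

Neutral buoyancy requires Δρ = 0, i.e. −α(T_deep − T_surf′) + β(S_deep − S_surf) = 0.
T_surf′ = T_deep − (β/α)·ΔS = 12.0 − (8 × 10⁻⁴/1.8 × 10⁻⁴)·(-0.05) = 12.222 °C.
Cooling required: 16.0 − (12.222) = 3.778 °C.

3.8 °C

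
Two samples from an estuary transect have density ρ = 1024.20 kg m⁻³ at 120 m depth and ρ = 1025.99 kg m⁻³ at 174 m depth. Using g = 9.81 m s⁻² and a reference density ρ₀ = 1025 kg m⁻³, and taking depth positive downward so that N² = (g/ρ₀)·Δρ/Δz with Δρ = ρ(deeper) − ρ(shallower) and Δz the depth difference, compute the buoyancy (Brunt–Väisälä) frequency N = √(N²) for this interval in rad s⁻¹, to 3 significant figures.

Δρ = 1025.99 − 1024.20 = 1.79 kg m⁻³ over Δz = 174 − 120 = 54 m.
N² = (9.81/1025) × (1.79/54) = 3.1725 × 10⁻⁴ s⁻².
N = √(3.1725 × 10⁻⁴) = 0.017812 rad s⁻¹ ≈ 0.0178 rad s⁻¹.

0.0178 rad s⁻¹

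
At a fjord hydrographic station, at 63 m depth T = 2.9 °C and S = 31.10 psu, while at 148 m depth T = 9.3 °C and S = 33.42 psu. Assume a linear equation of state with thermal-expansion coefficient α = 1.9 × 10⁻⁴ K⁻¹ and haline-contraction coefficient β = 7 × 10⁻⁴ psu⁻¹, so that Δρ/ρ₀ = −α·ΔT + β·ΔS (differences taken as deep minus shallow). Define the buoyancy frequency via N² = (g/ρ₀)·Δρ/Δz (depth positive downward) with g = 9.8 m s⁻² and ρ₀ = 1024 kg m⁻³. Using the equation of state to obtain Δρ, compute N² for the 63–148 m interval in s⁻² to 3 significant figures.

ΔT = +6.4 K, ΔS = +2.32 psu (deep − shallow).
Δρ/ρ₀ = −αΔT + βΔS = -1.216 × 10⁻³ + 1.624 × 10⁻³ = 4.08 × 10⁻⁴, so Δρ ≈ 0.4178 kg m⁻³.
N² = (g/ρ₀)·Δρ/Δz = g·(Δρ/ρ₀)/Δz = 9.8 × 4.08 × 10⁻⁴ / 85 = 4.7040 × 10⁻⁵ s⁻² ≈ 4.70 × 10⁻⁵ s⁻².

4.70 × 10⁻⁵ s⁻²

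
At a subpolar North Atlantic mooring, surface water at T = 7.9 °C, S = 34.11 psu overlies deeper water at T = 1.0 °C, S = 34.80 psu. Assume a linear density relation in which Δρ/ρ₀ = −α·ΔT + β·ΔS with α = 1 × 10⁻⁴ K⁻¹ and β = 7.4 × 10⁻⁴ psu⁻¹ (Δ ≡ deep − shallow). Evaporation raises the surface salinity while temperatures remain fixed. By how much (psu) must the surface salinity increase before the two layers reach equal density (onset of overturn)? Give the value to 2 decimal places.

1.62 psu

Neutral buoyancy requires −α(T_deep − T_surf) + β(S_deep − S_surf′) = 0.
S_surf′ = S_deep − (α/β)·ΔT = 34.80 − (1 × 10⁻⁴/7.4 × 10⁻⁴)·(-6.9) = 35.7324 psu.
Increase required: 35.7324 − 34.11 = 1.6224 psu.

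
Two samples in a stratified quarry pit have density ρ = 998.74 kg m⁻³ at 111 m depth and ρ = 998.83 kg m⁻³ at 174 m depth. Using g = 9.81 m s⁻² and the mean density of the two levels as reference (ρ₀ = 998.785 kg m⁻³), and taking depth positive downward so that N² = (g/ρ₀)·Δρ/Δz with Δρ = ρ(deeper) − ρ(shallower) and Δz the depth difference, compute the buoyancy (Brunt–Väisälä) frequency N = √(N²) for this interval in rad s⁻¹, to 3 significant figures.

Δρ = 998.83 − 998.74 = 0.09 kg m⁻³ over Δz = 174 − 111 = 63 m.
N² = (9.81/998.785) × (0.09/63) = 1.4031 × 10⁻⁵ s⁻².
N = √(1.4031 × 10⁻⁵) = 3.7458 × 10⁻³ rad s⁻¹ ≈ 3.75 × 10⁻³ rad s⁻¹.

3.75 × 10⁻³ rad s⁻¹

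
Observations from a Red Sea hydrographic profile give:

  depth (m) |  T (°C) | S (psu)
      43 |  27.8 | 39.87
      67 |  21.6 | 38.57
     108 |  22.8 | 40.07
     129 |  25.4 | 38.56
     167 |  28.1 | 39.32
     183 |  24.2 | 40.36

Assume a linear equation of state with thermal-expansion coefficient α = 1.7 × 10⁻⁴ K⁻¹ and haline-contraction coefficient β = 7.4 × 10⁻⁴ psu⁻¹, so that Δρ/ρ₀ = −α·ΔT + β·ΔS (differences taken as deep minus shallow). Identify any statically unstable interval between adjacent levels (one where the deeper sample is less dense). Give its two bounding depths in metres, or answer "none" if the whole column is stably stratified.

108–129 m

Evaluate Δρ/ρ₀ = −αΔT + βΔS across each adjacent pair:
  43–67 m: −αΔT+βΔS = −(1.7 × 10⁻⁴)(-6.2)+(7.4 × 10⁻⁴)(-1.30) = 9.2 × 10⁻⁵ → stable
  67–108 m: −αΔT+βΔS = −(1.7 × 10⁻⁴)(+1.2)+(7.4 × 10⁻⁴)(+1.50) = 9.1 × 10⁻⁴ → stable
  108–129 m: −αΔT+βΔS = −(1.7 × 10⁻⁴)(+2.6)+(7.4 × 10⁻⁴)(-1.51) = -1.6 × 10⁻³ → UNSTABLE
  129–167 m: −αΔT+βΔS = −(1.7 × 10⁻⁴)(+2.7)+(7.4 × 10⁻⁴)(+0.76) = 1.0 × 10⁻⁴ → stable
  167–183 m: −αΔT+βΔS = −(1.7 × 10⁻⁴)(-3.9)+(7.4 × 10⁻⁴)(+1.04) = 1.4 × 10⁻³ → stable
The 108–129 m interval has Δρ < 0: lighter water underlies denser water.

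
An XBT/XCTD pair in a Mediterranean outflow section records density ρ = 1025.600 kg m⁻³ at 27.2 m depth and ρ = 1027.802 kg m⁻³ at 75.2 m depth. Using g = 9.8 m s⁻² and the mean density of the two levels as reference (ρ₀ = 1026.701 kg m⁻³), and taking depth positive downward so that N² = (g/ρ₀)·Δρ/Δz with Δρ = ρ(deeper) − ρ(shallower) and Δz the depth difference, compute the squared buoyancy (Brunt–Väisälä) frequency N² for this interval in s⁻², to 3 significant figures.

4.38 × 10⁻⁴ s⁻²

Δρ = 1027.802 − 1025.600 = 2.202 kg m⁻³ over Δz = 75.2 − 27.2 = 48 m.
N² = (9.8/1026.701) × (2.202/48) = 4.3788 × 10⁻⁴ s⁻² ≈ 4.38 × 10⁻⁴ s⁻².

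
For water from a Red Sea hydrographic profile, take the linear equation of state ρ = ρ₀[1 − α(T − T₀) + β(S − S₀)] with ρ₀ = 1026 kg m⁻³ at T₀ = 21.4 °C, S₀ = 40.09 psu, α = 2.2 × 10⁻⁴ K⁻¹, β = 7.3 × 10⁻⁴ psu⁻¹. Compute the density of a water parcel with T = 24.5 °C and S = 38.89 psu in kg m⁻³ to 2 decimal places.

1024.40 kg m⁻³

T − T₀ = +3.1 K, S − S₀ = -1.20 psu.
Bracket = 1 − α·(+3.1) + β·(-1.20) = 1 + (-1.558 × 10⁻³) = 0.9984420.
ρ = 1026 × 0.9984420 = 1024.40 kg m⁻³.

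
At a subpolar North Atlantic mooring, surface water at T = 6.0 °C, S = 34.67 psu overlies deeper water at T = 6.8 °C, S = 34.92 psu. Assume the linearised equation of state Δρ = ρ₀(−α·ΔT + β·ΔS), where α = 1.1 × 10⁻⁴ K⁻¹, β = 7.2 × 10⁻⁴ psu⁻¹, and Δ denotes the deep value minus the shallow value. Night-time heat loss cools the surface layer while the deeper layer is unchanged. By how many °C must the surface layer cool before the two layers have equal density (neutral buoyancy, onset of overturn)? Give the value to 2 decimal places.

0.84 °C

Neutral buoyancy requires Δρ = 0, i.e. −α(T_deep − T_surf′) + β(S_deep − S_surf) = 0.
T_surf′ = T_deep − (β/α)·ΔS = 6.8 − (7.2 × 10⁻⁴/1.1 × 10⁻⁴)·(+0.25) = 5.1636 °C.
Cooling required: 6.0 − (5.1636) = 0.8364 °C.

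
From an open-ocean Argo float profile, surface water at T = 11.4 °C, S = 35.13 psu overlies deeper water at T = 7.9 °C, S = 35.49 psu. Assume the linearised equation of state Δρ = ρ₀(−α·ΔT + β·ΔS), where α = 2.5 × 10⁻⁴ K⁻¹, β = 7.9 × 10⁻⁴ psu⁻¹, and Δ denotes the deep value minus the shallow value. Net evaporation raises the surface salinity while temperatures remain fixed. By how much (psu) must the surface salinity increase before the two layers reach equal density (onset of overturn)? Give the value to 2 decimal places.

Neutral buoyancy requires −α(T_deep − T_surf) + β(S_deep − S_surf′) = 0.
S_surf′ = S_deep − (α/β)·ΔT = 35.49 − (2.5 × 10⁻⁴/7.9 × 10⁻⁴)·(-3.5) = 36.5976 psu.
Increase required: 36.5976 − 35.13 = 1.4676 psu.

1.47 psu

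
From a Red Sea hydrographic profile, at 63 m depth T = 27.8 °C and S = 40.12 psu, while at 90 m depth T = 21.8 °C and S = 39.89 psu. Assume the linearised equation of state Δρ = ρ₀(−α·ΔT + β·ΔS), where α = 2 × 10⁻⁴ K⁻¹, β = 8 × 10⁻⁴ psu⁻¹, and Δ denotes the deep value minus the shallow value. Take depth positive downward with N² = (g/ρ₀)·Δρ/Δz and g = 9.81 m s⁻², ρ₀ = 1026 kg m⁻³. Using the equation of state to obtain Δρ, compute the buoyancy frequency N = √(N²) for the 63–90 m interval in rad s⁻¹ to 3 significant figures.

0.0192 rad s⁻¹

ΔT = -6.0 K, ΔS = -0.23 psu (deep − shallow).
Δρ/ρ₀ = −αΔT + βΔS = 1.20 × 10⁻³ − 1.84 × 10⁻⁴ = 1.016 × 10⁻³, so Δρ ≈ 1.042 kg m⁻³.
N² = (g/ρ₀)·Δρ/Δz = g·(Δρ/ρ₀)/Δz = 9.81 × 1.016 × 10⁻³ / 27 = 3.6915 × 10⁻⁴ s⁻².
N = √(3.6915 × 10⁻⁴) = 0.019213 rad s⁻¹ ≈ 0.0192 rad s⁻¹.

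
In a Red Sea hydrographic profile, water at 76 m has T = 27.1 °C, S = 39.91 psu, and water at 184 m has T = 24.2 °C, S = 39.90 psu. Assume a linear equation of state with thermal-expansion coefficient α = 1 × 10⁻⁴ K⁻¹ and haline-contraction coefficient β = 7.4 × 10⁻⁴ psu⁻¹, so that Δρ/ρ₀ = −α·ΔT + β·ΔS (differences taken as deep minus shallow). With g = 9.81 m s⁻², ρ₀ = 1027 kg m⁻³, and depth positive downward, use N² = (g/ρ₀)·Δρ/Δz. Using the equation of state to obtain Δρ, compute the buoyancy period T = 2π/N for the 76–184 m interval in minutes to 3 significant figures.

20.7 min

ΔT = -2.9 K, ΔS = -0.01 psu (deep − shallow).
Δρ/ρ₀ = −αΔT + βΔS = 2.90 × 10⁻⁴ − 7.40 × 10⁻⁶ = 2.826 × 10⁻⁴, so Δρ ≈ 0.2902 kg m⁻³.
N² = (g/ρ₀)·Δρ/Δz = g·(Δρ/ρ₀)/Δz = 9.81 × 2.826 × 10⁻⁴ / 108 = 2.5669 × 10⁻⁵ s⁻².
N = √(2.5669 × 10⁻⁵) = 5.0665 × 10⁻³ rad s⁻¹ → T = 2π/N = 1.2401 × 10³ s = 20.668 min ≈ 20.7 min.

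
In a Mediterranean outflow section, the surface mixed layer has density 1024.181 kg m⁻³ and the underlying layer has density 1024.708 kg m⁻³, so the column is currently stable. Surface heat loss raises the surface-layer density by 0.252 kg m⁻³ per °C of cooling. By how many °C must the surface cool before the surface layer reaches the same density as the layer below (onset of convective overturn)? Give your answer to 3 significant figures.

Density deficit of the surface layer: 1024.708 − 1024.181 = 0.527 kg m⁻³.
Required change = 0.527 / 0.252 = 2.09 °C.

2.09 °C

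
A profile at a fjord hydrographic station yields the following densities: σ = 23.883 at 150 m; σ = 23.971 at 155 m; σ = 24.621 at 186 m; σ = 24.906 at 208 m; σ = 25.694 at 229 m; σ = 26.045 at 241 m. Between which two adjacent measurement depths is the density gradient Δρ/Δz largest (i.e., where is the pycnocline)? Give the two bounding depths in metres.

208–229 m

Compute the density gradient over each adjacent pair:
  150–155 m: Δρ/Δz = 0.088/5 = 0.018 kg m⁻⁴
  155–186 m: Δρ/Δz = 0.650/31 = 0.021 kg m⁻⁴
  186–208 m: Δρ/Δz = 0.285/22 = 0.013 kg m⁻⁴
  208–229 m: Δρ/Δz = 0.788/21 = 0.038 kg m⁻⁴
  229–241 m: Δρ/Δz = 0.351/12 = 0.029 kg m⁻⁴
The largest gradient is in the 208–229 m interval — the pycnocline.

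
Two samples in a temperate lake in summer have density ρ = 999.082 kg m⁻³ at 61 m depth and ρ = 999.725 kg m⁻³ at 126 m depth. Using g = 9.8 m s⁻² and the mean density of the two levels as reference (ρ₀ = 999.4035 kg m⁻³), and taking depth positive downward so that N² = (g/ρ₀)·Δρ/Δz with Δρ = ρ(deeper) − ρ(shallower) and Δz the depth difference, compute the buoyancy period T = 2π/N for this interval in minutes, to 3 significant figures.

Δρ = 999.725 − 999.082 = 0.643 kg m⁻³ over Δz = 126 − 61 = 65 m.
N² = (9.8/999.4035) × (0.643/65) = 9.7002 × 10⁻⁵ s⁻².
N = √(9.7002 × 10⁻⁵) = 9.8490 × 10⁻³ rad s⁻¹, so T = 2π/N = 637.95 s = 10.633 min ≈ 10.6 min.

10.6 min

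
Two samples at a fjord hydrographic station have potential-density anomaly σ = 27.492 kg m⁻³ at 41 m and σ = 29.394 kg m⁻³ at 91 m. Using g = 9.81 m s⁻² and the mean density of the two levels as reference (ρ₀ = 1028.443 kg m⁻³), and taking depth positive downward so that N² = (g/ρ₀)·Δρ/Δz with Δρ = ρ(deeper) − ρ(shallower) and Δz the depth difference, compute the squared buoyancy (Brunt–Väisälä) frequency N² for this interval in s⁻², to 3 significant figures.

3.63 × 10⁻⁴ s⁻²

Δρ = 1029.394 − 1027.492 = 1.902 kg m⁻³ over Δz = 91 − 41 = 50 m.
N² = (9.81/1028.443) × (1.902/50) = 3.6285 × 10⁻⁴ s⁻² ≈ 3.63 × 10⁻⁴ s⁻².
A positive N² confirms static stability across the interval.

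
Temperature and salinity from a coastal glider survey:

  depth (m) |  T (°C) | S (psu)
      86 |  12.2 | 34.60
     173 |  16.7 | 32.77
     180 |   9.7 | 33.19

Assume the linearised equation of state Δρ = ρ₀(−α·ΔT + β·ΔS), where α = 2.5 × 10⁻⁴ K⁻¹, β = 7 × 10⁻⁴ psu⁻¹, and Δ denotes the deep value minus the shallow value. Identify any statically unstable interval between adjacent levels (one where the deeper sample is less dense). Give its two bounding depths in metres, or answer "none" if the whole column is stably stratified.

Evaluate Δρ/ρ₀ = −αΔT + βΔS across each adjacent pair:
  86–173 m: −αΔT+βΔS = −(2.5 × 10⁻⁴)(+4.5)+(7 × 10⁻⁴)(-1.83) = -2.4 × 10⁻³ → UNSTABLE
  173–180 m: −αΔT+βΔS = −(2.5 × 10⁻⁴)(-7.0)+(7 × 10⁻⁴)(+0.42) = 2.0 × 10⁻³ → stable
The 86–173 m interval has Δρ < 0: lighter water underlies denser water.

86–173 m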